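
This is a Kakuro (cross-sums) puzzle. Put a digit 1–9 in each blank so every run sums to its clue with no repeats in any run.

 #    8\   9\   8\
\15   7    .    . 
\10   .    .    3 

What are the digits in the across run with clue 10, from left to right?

1 6 3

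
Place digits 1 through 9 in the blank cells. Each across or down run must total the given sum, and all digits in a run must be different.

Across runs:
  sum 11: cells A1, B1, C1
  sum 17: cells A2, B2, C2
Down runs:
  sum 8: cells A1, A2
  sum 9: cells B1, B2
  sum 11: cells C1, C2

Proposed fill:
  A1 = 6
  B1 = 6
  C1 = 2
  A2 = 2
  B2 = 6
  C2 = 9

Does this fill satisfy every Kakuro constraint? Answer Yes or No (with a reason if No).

No — the across run A1–C1 sums to 14, not 11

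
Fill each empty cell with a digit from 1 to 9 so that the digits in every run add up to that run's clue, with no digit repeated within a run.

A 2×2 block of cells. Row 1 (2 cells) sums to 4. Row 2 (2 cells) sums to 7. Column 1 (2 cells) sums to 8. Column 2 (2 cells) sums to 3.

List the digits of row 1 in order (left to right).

3 1

4 in 2 cells must be {1,3}; 3 in 2 cells must be {1,2}.
The 4 across and the 3 down share only 1, so (1,2) = 1.
(2,2) = 3 − 1 = 2 completes the 3 down.
(1,1) = 4 − 1 = 3 completes the 4 across.
(2,1) = 7 − 2 = 5 completes the 7 across.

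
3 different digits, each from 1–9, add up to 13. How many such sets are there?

7

3 distinct digits from 1–9 sum between 6 and 24.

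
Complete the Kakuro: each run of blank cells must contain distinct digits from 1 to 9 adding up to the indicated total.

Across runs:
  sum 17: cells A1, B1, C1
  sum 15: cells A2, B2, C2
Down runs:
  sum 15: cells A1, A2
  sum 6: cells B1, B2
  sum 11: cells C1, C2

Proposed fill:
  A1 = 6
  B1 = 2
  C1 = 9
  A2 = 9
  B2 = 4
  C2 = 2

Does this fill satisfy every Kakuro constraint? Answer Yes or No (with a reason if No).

Yes

Across: 6+2+9=17; 9+4+2=15. Down: 6+9=15; 2+4=6; 9+2=11. No digit repeats within any run.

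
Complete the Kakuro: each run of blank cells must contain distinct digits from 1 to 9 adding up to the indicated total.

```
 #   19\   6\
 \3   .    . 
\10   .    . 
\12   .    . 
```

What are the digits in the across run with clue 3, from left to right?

3 in 2 cells must be {1,2}; 6 in 3 cells must be {1,2,3}.
The 3 across and the 19 down share only 2, so R1C1 = 2.
R1C2 = 3 − 2 = 1 completes the 3 across.
Given what's placed, R3C2 must be 3 to fit the 12 across and 6 down.
R2C2 = 6 − 4 = 2 completes the 6 down.
R3C1 = 12 − 3 = 9 completes the 12 across.
R2C1 = 10 − 2 = 8 completes the 10 across.

2 1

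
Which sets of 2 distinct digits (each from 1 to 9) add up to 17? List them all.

{8,9}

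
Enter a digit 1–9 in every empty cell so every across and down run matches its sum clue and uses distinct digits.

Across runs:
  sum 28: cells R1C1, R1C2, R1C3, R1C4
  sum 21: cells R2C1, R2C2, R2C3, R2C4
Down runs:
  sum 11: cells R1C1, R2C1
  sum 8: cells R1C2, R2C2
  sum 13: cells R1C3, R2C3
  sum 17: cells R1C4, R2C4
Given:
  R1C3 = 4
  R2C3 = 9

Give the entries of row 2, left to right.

3, 1, 9, 8

17 in 2 cells must be {8,9}.
Given what's placed, R1C2 must be 7 to fit the 28 across and 8 down.
R2C2 = 8 − 7 = 1 completes the 8 down.
Given what's placed, R2C4 must be 8 to fit the 21 across and 17 down.
R1C4 = 17 − 8 = 9 completes the 17 down.
R2C1 = 21 − 18 = 3 completes the 21 across.
R1C1 = 28 − 20 = 8 completes the 28 across.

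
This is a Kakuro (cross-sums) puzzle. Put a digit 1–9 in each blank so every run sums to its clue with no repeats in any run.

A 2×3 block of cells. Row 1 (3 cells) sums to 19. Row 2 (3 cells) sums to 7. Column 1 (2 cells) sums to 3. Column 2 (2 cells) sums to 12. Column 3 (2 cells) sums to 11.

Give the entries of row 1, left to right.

2 8 9

7 in 3 cells must be {1,2,4}; 3 in 2 cells must be {1,2}.
The 19 across and the 3 down share only 2, so (1,1) = 2.
(2,1) = 3 − 2 = 1 completes the 3 down.
Given what's placed, (2,2) must be 4 to fit the 7 across and 12 down.
(2,3) = 7 − 5 = 2 completes the 7 across.
(1,2) = 12 − 4 = 8 completes the 12 down.
(1,3) = 19 − 10 = 9 completes the 19 across.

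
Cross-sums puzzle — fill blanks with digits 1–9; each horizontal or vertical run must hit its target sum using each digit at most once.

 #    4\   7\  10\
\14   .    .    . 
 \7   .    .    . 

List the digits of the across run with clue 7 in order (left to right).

7 in 3 cells must be {1,2,4}; 4 in 2 cells must be {1,3}.
The 7 across and the 4 down share only 1, so R2C1 = 1.
R1C1 = 4 − 1 = 3 completes the 4 down.
Nothing is forced directly, so branch on R2C2, whose candidates are 2 or 4. If R2C2 = 4: then R1C2 would have to be in {2,4,5,6,7,9} for the 14 across but in {3} for the 7 down — contradiction. So R2C2 = 2.
R1C2 = 7 − 2 = 5 completes the 7 down.
R1C3 = 14 − 8 = 6 completes the 14 across.
R2C3 = 7 − 3 = 4 completes the 7 across.

1 2 4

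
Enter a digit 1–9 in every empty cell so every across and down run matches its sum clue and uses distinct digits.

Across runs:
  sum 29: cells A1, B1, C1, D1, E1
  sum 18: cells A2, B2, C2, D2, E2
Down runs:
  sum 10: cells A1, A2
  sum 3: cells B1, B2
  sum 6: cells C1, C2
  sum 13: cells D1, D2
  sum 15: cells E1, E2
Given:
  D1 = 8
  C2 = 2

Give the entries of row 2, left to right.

3 in 2 cells must be {1,2}.
C1 = 6 − 2 = 4 completes the 6 down.
Given what's placed, B2 must be 1 to fit the 18 across and 3 down.
D2 = 13 − 8 = 5 completes the 13 down.
B1 = 3 − 1 = 2 completes the 3 down.
No cell is forced outright now. E2 can only be 6 or 7 (the digits allowed by both its 18 across and its 15 down). If E2 = 7: then E1 would have to be in {6,9} for the 29 across but in {8} for the 15 down — contradiction. So E2 = 6.
E1 = 15 − 6 = 9 completes the 15 down.
A2 = 18 − 14 = 4 completes the 18 across.

4, 1, 2, 5, 6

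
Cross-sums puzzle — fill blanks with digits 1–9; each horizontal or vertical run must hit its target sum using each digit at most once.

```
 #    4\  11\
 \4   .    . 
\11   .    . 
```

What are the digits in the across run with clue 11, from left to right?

3, 8

4 in 2 cells must be {1,3}.
The 4 across and the 11 down share only 3, so R1C2 = 3.
The 11 across and the 4 down share only 3, so R2C1 = 3.
R2C2 = 11 − 3 = 8 completes the 11 across.
R1C1 = 4 − 3 = 1 completes the 4 across.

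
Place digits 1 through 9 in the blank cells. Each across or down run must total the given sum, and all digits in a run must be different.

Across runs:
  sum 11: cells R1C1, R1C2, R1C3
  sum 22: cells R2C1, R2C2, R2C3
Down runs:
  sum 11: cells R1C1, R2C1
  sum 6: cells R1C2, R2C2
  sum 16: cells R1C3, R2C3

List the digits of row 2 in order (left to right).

16 in 2 cells must be {7,9}.
The 11 across and the 16 down share only 7, so R1C3 = 7.
The 22 across and the 6 down share only 5, so R2C2 = 5.
R2C3 = 16 − 7 = 9 completes the 16 down.
R1C1 = 3: the only remaining digit allowed by both the 11 across and the 11 down.
R1C2 = 11 − 10 = 1 completes the 11 across.
R2C1 = 22 − 14 = 8 completes the 22 across.

8 5 9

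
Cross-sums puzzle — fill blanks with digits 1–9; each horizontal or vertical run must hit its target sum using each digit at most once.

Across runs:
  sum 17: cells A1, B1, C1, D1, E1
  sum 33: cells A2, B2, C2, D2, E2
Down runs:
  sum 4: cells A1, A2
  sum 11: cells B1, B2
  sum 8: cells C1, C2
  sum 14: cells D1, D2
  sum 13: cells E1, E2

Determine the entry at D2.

4 in 2 cells must be {1,3}.
Only 3 fits A2 under both its across sum 33 and down sum 4.
A1 = 4 − 3 = 1 completes the 4 down.
Nothing is forced directly, so branch on C2, whose candidates are 6 or 7. If C2 = 7: then C1 would have to be in {2,3,4,5,6,7} for the 17 across but in {1} for the 8 down — contradiction. So C2 = 6.
C1 = 8 − 6 = 2 completes the 8 down.
No cell is forced outright now. D1 can only be 5 or 6 (the digits allowed by both its 17 across and its 14 down). If D1 = 6: that forces E1 = 5, D2 = 8, after which E2 would have to be in {7,9} for the 33 across but in {8} for the 13 down — contradiction. So D1 = 5.
Given what's placed, E1 must be 6 to fit the 17 across and 13 down.
D2 = 14 − 5 = 9 completes the 14 down.

9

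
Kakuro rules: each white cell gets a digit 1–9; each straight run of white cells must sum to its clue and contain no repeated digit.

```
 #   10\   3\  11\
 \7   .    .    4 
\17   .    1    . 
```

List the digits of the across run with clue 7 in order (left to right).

1 2 4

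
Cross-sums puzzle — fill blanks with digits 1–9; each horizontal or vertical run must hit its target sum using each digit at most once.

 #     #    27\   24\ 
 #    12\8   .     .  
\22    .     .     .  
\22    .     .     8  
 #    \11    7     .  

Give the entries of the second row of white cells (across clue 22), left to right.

7 6 9

R4C3 = 11 − 7 = 4 completes the 11 across.
Nothing is forced directly, so branch on R3C1, whose candidates are 5 or 9. If R3C1 = 9: then R2C1 would have to be in {5,6,7,8,9} for the 22 across but in {3} for the 12 down — contradiction. So R3C1 = 5.
R2C1 = 12 − 5 = 7 completes the 12 down.
Given what's placed, R2C3 must be 9 to fit the 22 across and 24 down.
R3C2 = 22 − 13 = 9 completes the 22 across.
R1C3 = 24 − 21 = 3 completes the 24 down.
R2C2 = 22 − 16 = 6 completes the 22 across.
R1C2 = 8 − 3 = 5 completes the 8 across.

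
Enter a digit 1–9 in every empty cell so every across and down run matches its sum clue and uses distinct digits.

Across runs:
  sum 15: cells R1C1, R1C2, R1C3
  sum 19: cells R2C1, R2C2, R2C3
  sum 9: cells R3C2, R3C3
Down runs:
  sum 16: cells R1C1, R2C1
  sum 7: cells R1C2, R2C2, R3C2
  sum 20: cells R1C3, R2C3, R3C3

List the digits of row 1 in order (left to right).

16 in 2 cells must be {7,9}; 7 in 3 cells must be {1,2,4}.
Nothing is forced directly, so branch on R2C2, whose candidates are 2 or 4. If R2C2 = 2: that forces R2C1 = 9, R2C3 = 8, R1C1 = 7, after which R1C2 would have to be in {2,3,5,6} for the 15 across but in {1,4} for the 7 down — contradiction. So R2C2 = 4.
Nothing is forced directly, so branch on R1C1, whose candidates are 7 or 9. If R1C1 = 7: that forces R1C2 = 2, R1C3 = 6, R2C1 = 9, after which R2C3 would have to be in {6} for the 19 across but in {5,9} for the 20 down — contradiction. So R1C1 = 9.
R2C1 = 16 − 9 = 7 completes the 16 down.
R2C3 = 19 − 11 = 8 completes the 19 across.
R1C3 = 5: the only remaining digit allowed by both the 15 across and the 20 down.
R3C3 = 20 − 13 = 7 completes the 20 down.
R1C2 = 15 − 14 = 1 completes the 15 across.

9 1 5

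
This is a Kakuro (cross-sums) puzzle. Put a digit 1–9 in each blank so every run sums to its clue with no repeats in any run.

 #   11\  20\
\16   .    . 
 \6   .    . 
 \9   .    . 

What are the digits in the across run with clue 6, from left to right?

16 in 2 cells must be {7,9}.
The 16 across and the 11 down share only 7, so R1C1 = 7.
R1C2 = 16 − 7 = 9 completes the 16 across.
Given what's placed, R2C1 must be 1 to fit the 6 across and 11 down.
R2C2 = 6 − 1 = 5 completes the 6 across.
R3C1 = 11 − 8 = 3 completes the 11 down.
R3C2 = 9 − 3 = 6 completes the 9 across.

1, 5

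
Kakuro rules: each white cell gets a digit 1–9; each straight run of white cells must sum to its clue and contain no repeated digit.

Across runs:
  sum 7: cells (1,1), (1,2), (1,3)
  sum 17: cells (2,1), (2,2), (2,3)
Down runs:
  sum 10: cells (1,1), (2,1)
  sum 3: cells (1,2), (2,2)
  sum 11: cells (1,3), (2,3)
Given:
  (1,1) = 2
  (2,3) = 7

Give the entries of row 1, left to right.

2 1 4

7 in 3 cells must be {1,2,4}; 3 in 2 cells must be {1,2}.
(1,2) = 1: the only remaining digit allowed by both the 7 across and the 3 down.
(1,3) = 7 − 3 = 4 completes the 7 across.
(2,1) = 10 − 2 = 8 completes the 10 down.
(2,2) = 17 − 15 = 2 completes the 17 across.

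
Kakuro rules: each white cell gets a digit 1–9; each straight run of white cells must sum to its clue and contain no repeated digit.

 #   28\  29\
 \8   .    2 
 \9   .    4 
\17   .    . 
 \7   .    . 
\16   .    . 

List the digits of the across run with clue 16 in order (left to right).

17 in 2 cells must be {8,9}; 16 in 2 cells must be {7,9}.
R1C1 = 8 − 2 = 6 completes the 8 across.
R2C1 = 9 − 4 = 5 completes the 9 across.
R4C2 = 6: the only remaining digit allowed by both the 7 across and the 29 down.
Given what's placed, R5C2 must be 9 to fit the 16 across and 29 down.
R3C2 = 29 − 21 = 8 completes the 29 down.
R4C1 = 7 − 6 = 1 completes the 7 across.
R5C1 = 16 − 9 = 7 completes the 16 across.

7 9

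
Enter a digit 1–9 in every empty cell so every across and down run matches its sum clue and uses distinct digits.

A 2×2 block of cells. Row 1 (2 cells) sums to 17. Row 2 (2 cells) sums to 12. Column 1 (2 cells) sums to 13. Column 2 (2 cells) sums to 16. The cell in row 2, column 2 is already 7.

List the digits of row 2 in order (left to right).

17 in 2 cells must be {8,9}; 16 in 2 cells must be {7,9}.
(1,2) = 16 − 7 = 9 completes the 16 down.
(2,1) = 12 − 7 = 5 completes the 12 across.
(1,1) = 17 − 9 = 8 completes the 17 across.

5, 7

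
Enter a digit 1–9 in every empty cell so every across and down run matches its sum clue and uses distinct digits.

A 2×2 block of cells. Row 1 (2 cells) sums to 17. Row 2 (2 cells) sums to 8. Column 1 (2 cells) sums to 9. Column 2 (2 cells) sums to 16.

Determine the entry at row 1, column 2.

9

17 in 2 cells must be {8,9}; 16 in 2 cells must be {7,9}.
The 17 across and the 9 down share only 8, so (1,1) = 8.
(1,2) = 17 − 8 = 9 completes the 17 across.
(2,1) = 9 − 8 = 1 completes the 9 down.
(2,2) = 8 − 1 = 7 completes the 8 across.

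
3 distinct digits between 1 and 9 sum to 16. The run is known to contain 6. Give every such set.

{1,6,9}; {2,6,8}; {3,6,7}

3 distinct digits from 1–9 sum between 6 and 24.
Keeping only sets containing 6.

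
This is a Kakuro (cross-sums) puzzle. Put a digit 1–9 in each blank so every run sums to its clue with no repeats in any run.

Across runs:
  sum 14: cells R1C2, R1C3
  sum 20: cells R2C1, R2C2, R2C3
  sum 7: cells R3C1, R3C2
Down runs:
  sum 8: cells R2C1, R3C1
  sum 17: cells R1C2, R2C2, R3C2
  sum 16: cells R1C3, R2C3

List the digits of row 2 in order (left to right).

5 8 7

16 in 2 cells must be {7,9}.
The 14 across and the 16 down share only 9, so R1C3 = 9.
R2C3 = 16 − 9 = 7 completes the 16 down.
R1C2 = 14 − 9 = 5 completes the 14 across.
R2C1 = 5: the only remaining digit allowed by both the 20 across and the 8 down.
R2C2 = 20 − 12 = 8 completes the 20 across.
R3C1 = 8 − 5 = 3 completes the 8 down.
R3C2 = 7 − 3 = 4 completes the 7 across.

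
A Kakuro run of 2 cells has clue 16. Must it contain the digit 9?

The only way to make 16 from 2 distinct digits is {7,9}, which contains 9.

Yes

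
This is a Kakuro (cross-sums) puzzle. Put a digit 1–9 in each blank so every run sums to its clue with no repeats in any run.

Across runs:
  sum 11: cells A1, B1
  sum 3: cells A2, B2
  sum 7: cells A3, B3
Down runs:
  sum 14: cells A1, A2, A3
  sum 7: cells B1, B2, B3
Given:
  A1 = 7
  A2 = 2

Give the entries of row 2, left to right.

2 1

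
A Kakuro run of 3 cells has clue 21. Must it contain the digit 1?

Counterexample: {4,8,9} sums to 21 without using 1.

No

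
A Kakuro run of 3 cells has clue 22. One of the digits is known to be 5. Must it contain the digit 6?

The only way to make 22 from 3 distinct digits under that restriction is {5,8,9}, which does not contain 6.

No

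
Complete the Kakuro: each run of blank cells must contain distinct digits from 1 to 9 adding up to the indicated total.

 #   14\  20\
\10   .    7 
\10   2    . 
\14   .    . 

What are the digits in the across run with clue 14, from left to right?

R1C1 = 10 − 7 = 3 completes the 10 across.
R2C2 = 10 − 2 = 8 completes the 10 across.
R3C1 = 14 − 5 = 9 completes the 14 down.
R3C2 = 14 − 9 = 5 completes the 14 across.

9 5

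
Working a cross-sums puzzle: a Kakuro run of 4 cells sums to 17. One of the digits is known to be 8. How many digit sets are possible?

4 distinct digits from 1–9 sum between 10 and 30.
Keeping only sets containing 8.
Enumerating: {1,2,6,8}, {1,3,5,8}, {2,3,4,8}.

3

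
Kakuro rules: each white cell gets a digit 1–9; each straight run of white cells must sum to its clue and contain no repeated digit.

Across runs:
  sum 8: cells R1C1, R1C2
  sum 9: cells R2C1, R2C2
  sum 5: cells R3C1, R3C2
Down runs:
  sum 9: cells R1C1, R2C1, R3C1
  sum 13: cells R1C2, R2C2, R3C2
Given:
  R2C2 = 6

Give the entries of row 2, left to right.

3 6

R2C1 = 9 − 6 = 3 completes the 9 across.
Nothing is forced directly, so branch on R1C1, whose candidates are 1 or 2 or 5. If R1C1 = 1: then R1C2 would have to be in {7} for the 8 across but in {2,3,4,5} for the 13 down — contradiction. If R1C1 = 2: then R1C2 would have to be in {6} for the 8 across but in {2,3,4,5} for the 13 down — contradiction. So R1C1 = 5.
R1C2 = 8 − 5 = 3 completes the 8 across.
R3C1 = 9 − 8 = 1 completes the 9 down.
R3C2 = 5 − 1 = 4 completes the 5 across.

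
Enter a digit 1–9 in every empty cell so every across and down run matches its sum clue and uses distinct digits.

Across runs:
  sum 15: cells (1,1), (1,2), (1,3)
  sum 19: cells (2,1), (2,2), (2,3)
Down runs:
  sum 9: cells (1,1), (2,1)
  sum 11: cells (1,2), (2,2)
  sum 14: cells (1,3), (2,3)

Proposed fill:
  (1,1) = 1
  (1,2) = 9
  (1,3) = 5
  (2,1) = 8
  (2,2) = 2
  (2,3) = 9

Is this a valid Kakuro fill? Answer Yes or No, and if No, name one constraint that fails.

Across: 1+9+5=15; 8+2+9=19. Down: 1+8=9; 9+2=11; 5+9=14. No digit repeats within any run.

Yes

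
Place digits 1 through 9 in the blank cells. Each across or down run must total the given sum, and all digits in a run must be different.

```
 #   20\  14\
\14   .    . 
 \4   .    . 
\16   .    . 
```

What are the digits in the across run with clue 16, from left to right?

4 in 2 cells must be {1,3}; 16 in 2 cells must be {7,9}.
The 4 across and the 20 down share only 3, so R2C1 = 3.
R2C2 = 4 − 3 = 1 completes the 4 across.
Given what's placed, R3C1 must be 9 to fit the 16 across and 20 down.
R3C2 = 16 − 9 = 7 completes the 16 across.
R1C1 = 20 − 12 = 8 completes the 20 down.
R1C2 = 14 − 8 = 6 completes the 14 across.

9, 7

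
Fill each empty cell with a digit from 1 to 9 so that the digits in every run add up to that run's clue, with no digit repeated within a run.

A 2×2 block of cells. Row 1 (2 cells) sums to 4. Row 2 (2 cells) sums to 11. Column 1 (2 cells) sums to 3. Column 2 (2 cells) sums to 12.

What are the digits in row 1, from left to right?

4 in 2 cells must be {1,3}; 3 in 2 cells must be {1,2}.
The 4 across and the 3 down share only 1, so (1,1) = 1.
(1,2) = 4 − 1 = 3 completes the 4 across.
(2,1) = 3 − 1 = 2 completes the 3 down.
(2,2) = 11 − 2 = 9 completes the 11 across.

1 3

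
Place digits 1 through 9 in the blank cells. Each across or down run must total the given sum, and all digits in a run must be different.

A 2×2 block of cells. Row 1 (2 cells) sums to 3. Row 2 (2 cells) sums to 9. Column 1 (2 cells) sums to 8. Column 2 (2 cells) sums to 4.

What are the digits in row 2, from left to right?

3 in 2 cells must be {1,2}; 4 in 2 cells must be {1,3}.
The 3 across and the 4 down share only 1, so (1,2) = 1.
(2,2) = 4 − 1 = 3 completes the 4 down.
(1,1) = 3 − 1 = 2 completes the 3 across.
(2,1) = 9 − 3 = 6 completes the 9 across.

6 3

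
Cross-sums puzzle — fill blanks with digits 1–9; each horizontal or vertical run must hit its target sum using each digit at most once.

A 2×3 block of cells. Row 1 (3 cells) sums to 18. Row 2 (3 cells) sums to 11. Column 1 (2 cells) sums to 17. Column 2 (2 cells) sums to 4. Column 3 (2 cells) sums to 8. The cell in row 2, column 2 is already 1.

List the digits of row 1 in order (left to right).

9 3 6

17 in 2 cells must be {8,9}; 4 in 2 cells must be {1,3}.
(1,2) = 4 − 1 = 3 completes the 4 down.
(2,1) = 8: the only remaining digit allowed by both the 11 across and the 17 down.
(2,3) = 11 − 9 = 2 completes the 11 across.
(1,1) = 17 − 8 = 9 completes the 17 down.
(1,3) = 18 − 12 = 6 completes the 18 across.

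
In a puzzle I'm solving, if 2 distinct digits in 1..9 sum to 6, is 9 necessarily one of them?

No

Counterexample: {1,5} sums to 6 without using 9.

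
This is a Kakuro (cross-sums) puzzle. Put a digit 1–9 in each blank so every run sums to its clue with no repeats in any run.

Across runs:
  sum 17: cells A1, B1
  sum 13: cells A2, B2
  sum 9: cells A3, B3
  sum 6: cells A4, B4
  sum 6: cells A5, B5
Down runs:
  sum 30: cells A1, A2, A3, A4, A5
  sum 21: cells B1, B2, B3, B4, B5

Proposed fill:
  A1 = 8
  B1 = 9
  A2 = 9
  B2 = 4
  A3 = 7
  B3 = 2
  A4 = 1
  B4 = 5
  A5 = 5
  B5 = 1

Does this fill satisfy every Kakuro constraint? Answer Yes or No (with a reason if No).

Yes

Across: 8+9=17; 9+4=13; 7+2=9; 1+5=6; 5+1=6. Down: 8+9+7+1+5=30; 9+4+2+5+1=21. No digit repeats within any run.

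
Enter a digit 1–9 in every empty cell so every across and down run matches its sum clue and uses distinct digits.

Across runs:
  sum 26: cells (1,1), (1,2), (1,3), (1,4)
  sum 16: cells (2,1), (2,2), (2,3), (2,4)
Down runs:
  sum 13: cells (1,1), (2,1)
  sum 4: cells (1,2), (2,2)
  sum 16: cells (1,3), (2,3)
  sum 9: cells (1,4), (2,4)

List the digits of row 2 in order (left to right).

4 in 2 cells must be {1,3}; 16 in 2 cells must be {7,9}.
Only 3 fits (1,2) under both its across sum 26 and down sum 4.
Given what's placed, (1,3) must be 9 to fit the 26 across and 16 down.
(2,2) = 4 − 3 = 1 completes the 4 down.
(2,3) = 16 − 9 = 7 completes the 16 down.
No cell is forced outright now. (2,1) can only be 5 or 6 (the digits allowed by both its 16 across and its 13 down). If (2,1) = 6: then (1,1) would have to be in {6,8} for the 26 across but in {7} for the 13 down — contradiction. So (2,1) = 5.
(1,1) = 13 − 5 = 8 completes the 13 down.
(1,4) = 26 − 20 = 6 completes the 26 across.
(2,4) = 16 − 13 = 3 completes the 16 across.

5, 1, 7, 3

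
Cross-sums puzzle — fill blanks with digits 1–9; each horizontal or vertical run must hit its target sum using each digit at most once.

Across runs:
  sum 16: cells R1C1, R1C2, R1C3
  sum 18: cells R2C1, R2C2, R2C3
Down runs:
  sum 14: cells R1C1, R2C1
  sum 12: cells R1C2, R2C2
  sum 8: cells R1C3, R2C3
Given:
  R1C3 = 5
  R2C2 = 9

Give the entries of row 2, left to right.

R1C2 = 12 − 9 = 3 completes the 12 down.
R2C3 = 8 − 5 = 3 completes the 8 down.
R1C1 = 16 − 8 = 8 completes the 16 across.
R2C1 = 18 − 12 = 6 completes the 18 across.

6 9 3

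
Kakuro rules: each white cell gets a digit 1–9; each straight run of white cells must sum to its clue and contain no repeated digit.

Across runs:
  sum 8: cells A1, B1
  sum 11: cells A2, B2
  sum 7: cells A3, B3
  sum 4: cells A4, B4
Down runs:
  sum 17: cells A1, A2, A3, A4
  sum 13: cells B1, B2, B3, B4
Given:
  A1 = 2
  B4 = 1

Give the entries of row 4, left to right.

4 in 2 cells must be {1,3}.
B1 = 8 − 2 = 6 completes the 8 across.
A4 = 4 − 1 = 3 completes the 4 across.
Nothing is forced directly, so branch on B2, whose candidates are 2 or 4. If B2 = 2: then A2 would have to be in {9} for the 11 across but in {4,5,7,8} for the 17 down — contradiction. So B2 = 4.
A2 = 11 − 4 = 7 completes the 11 across.
A3 = 17 − 12 = 5 completes the 17 down.
B3 = 7 − 5 = 2 completes the 7 across.

3, 1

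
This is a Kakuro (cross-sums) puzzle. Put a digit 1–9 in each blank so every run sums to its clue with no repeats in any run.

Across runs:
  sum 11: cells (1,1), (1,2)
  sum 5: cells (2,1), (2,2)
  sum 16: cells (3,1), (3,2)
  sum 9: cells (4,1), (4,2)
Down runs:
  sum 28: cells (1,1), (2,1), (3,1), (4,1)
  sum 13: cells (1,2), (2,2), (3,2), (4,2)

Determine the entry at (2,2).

1

16 in 2 cells must be {7,9}.
Only 4 fits (2,1) under both its across sum 5 and down sum 28.
(2,2) = 5 − 4 = 1 completes the 5 across.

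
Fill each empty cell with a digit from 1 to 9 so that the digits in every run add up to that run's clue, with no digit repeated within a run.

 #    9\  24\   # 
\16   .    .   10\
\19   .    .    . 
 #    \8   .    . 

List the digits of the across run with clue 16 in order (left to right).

7 9

16 in 2 cells must be {7,9}; 24 in 3 cells must be {7,8,9}.
The 16 across and the 9 down share only 7, so R1C1 = 7.
R1C2 = 16 − 7 = 9 completes the 16 across.
R2C1 = 9 − 7 = 2 completes the 9 down.
R2C2 = 8: the only remaining digit allowed by both the 19 across and the 24 down.
R2C3 = 19 − 10 = 9 completes the 19 across.
R3C2 = 24 − 17 = 7 completes the 24 down.
R3C3 = 8 − 7 = 1 completes the 8 across.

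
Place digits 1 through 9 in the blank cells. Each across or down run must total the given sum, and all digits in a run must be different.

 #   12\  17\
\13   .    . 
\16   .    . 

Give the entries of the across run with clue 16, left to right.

7 9

16 in 2 cells must be {7,9}; 17 in 2 cells must be {8,9}.
The 16 across and the 17 down share only 9, so R2C2 = 9.
R1C2 = 17 − 9 = 8 completes the 17 down.
R2C1 = 16 − 9 = 7 completes the 16 across.
R1C1 = 13 − 8 = 5 completes the 13 across.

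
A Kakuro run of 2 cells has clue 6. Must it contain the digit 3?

No

Counterexample: {1,5} sums to 6 without using 3.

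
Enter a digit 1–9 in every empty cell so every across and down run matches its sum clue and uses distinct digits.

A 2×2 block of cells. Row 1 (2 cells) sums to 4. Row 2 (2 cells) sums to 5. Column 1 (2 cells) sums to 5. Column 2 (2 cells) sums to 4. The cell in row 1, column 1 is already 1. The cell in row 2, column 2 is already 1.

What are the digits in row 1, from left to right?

1 3

4 in 2 cells must be {1,3}.
(1,2) = 4 − 1 = 3 completes the 4 across.
(2,1) = 5 − 1 = 4 completes the 5 across.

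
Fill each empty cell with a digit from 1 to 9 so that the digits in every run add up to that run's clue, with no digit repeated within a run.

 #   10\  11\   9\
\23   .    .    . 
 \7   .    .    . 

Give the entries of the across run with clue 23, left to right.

6 9 8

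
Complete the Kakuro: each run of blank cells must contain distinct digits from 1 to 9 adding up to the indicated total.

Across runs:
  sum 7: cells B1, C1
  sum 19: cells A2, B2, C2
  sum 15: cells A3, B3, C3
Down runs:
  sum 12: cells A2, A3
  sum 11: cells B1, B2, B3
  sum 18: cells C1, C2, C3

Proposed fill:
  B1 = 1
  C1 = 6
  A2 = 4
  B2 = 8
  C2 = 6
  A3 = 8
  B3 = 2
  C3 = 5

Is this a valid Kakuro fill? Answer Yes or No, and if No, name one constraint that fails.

No — the down run C1–C3 sums to 17, not 18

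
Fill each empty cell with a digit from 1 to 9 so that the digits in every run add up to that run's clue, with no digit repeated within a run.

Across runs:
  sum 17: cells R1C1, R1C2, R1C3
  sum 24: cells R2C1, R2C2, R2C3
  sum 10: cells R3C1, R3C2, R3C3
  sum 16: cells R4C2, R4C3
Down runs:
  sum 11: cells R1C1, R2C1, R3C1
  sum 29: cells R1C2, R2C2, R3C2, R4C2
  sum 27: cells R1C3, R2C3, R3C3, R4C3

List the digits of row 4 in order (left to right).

24 in 3 cells must be {7,8,9}; 16 in 2 cells must be {7,9}; 29 in 4 cells must be {5,7,8,9}.
No cell is forced outright now. R3C2 can only be 5 or 7 (the digits allowed by both its 10 across and its 29 down). If R3C2 = 7: then R3C3 would have to be in {1,2} for the 10 across but in {3,4,5,6,7,8,9} for the 27 down — contradiction. So R3C2 = 5.
Nothing is forced directly, so branch on R4C2, whose candidates are 7 or 9. If R4C2 = 9: that forces R4C3 = 7, R3C3 = 3, R3C1 = 2, R2C1 = 8, R2C2 = 7 (and 2 more), after which R1C2 would have to be in {7,9} for the 17 across but in {8} for the 29 down — contradiction. So R4C2 = 7.
R4C3 = 16 − 7 = 9 completes the 16 across.

7 9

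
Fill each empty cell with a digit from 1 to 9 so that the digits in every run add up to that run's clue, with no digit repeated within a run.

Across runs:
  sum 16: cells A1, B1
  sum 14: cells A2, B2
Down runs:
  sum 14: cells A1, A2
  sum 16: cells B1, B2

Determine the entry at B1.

7

16 in 2 cells must be {7,9}.
The 16 across and the 14 down share only 9, so A1 = 9.
B1 = 16 − 9 = 7 completes the 16 across.
A2 = 14 − 9 = 5 completes the 14 down.
B2 = 14 − 5 = 9 completes the 14 across.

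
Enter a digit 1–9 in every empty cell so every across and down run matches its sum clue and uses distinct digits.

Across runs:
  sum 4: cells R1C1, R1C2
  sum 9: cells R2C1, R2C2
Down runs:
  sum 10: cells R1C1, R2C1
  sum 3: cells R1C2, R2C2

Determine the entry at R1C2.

1

4 in 2 cells must be {1,3}; 3 in 2 cells must be {1,2}.
The 4 across and the 3 down share only 1, so R1C2 = 1.
R2C2 = 3 − 1 = 2 completes the 3 down.
R1C1 = 4 − 1 = 3 completes the 4 across.
R2C1 = 9 − 2 = 7 completes the 9 across.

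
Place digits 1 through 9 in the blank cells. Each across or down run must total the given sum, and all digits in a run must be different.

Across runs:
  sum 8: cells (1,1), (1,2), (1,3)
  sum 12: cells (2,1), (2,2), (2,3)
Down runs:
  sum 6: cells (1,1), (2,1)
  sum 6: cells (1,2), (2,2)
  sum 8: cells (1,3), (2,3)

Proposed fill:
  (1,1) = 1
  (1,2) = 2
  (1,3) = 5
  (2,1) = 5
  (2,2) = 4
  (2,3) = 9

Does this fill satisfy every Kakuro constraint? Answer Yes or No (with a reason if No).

No — the down run (1,3)–(2,3) sums to 14, not 8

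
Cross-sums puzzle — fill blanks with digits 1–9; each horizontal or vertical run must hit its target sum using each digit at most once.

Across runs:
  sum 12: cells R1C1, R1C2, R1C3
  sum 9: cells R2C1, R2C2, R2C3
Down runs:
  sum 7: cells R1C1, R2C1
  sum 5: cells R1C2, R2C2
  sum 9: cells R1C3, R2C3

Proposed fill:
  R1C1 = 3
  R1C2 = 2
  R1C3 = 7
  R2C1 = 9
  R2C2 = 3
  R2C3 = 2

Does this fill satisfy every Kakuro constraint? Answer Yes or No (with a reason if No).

No — the down run R1C1–R2C1 sums to 12, not 7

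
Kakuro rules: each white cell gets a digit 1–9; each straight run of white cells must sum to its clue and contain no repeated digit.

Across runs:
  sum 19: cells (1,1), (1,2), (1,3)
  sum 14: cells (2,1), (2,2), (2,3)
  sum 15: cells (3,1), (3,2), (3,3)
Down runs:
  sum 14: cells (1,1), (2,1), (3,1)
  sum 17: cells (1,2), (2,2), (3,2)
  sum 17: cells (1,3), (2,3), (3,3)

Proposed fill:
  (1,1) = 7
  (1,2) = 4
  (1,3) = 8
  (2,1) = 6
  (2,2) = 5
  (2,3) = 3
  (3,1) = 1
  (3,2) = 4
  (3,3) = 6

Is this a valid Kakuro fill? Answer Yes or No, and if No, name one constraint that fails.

No — the down run (1,2)–(3,2) sums to 13, not 17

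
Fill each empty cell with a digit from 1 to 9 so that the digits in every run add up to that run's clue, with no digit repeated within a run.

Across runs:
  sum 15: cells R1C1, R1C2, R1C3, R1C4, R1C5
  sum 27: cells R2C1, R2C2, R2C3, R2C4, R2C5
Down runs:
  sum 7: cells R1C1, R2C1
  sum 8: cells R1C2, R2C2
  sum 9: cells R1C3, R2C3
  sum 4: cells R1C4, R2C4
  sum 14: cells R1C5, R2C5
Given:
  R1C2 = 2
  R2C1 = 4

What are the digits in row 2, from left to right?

15 in 5 cells must be {1,2,3,4,5}; 4 in 2 cells must be {1,3}.
R1C1 = 7 − 4 = 3 completes the 7 down.
Given what's placed, R1C4 must be 1 to fit the 15 across and 4 down.
Given what's placed, R1C5 must be 5 to fit the 15 across and 14 down.
R2C2 = 8 − 2 = 6 completes the 8 down.
R2C4 = 4 − 1 = 3 completes the 4 down.
R2C5 = 14 − 5 = 9 completes the 14 down.
R1C3 = 15 − 11 = 4 completes the 15 across.
R2C3 = 27 − 22 = 5 completes the 27 across.

4, 6, 5, 3, 9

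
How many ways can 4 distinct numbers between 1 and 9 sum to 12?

4 distinct digits from 1–9 sum between 10 and 30.
Enumerating: {1,2,3,6}, {1,2,4,5}.

2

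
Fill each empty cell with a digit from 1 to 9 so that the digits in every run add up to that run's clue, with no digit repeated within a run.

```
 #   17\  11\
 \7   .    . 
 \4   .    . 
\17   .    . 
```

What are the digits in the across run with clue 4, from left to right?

3, 1

4 in 2 cells must be {1,3}; 17 in 2 cells must be {8,9}.
The 17 across and the 11 down share only 8, so R3C2 = 8.
Given what's placed, R2C2 must be 1 to fit the 4 across and 11 down.
R3C1 = 17 − 8 = 9 completes the 17 across.
R1C2 = 11 − 9 = 2 completes the 11 down.
R2C1 = 4 − 1 = 3 completes the 4 across.
R1C1 = 7 − 2 = 5 completes the 7 across.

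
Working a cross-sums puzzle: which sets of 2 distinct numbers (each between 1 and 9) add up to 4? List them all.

{1,3}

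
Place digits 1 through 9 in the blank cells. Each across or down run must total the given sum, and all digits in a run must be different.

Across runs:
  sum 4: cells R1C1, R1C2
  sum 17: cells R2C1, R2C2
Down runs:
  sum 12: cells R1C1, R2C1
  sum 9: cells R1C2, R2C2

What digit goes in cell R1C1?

3

4 in 2 cells must be {1,3}; 17 in 2 cells must be {8,9}.
The 4 across and the 12 down share only 3, so R1C1 = 3.
R1C2 = 4 − 3 = 1 completes the 4 across.
R2C1 = 12 − 3 = 9 completes the 12 down.
R2C2 = 17 − 9 = 8 completes the 17 across.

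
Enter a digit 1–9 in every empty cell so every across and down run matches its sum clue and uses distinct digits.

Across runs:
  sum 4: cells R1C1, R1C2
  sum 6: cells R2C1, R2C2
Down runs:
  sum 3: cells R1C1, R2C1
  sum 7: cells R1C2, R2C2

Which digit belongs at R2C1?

2

4 in 2 cells must be {1,3}; 3 in 2 cells must be {1,2}.
The 4 across and the 3 down share only 1, so R1C1 = 1.
R1C2 = 4 − 1 = 3 completes the 4 across.
R2C1 = 3 − 1 = 2 completes the 3 down.
R2C2 = 6 − 2 = 4 completes the 6 across.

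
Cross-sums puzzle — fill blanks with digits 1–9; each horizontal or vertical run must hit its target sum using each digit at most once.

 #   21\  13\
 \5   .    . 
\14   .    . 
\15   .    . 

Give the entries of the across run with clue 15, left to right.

The 5 across and the 21 down share only 4, so R1C1 = 4.
R1C2 = 5 − 4 = 1 completes the 5 across.
Nothing is forced directly, so branch on R2C1, whose candidates are 8 or 9. If R2C1 = 8: then R2C2 would have to be in {6} for the 14 across but in {3,4,5,7,8,9} for the 13 down — contradiction. So R2C1 = 9.
R2C2 = 14 − 9 = 5 completes the 14 across.
R3C1 = 21 − 13 = 8 completes the 21 down.
R3C2 = 15 − 8 = 7 completes the 15 across.

8 7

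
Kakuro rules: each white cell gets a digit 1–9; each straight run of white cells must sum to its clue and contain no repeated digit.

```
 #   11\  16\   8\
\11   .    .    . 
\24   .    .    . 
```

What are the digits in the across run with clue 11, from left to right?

24 in 3 cells must be {7,8,9}; 16 in 2 cells must be {7,9}.
The 11 across and the 16 down share only 7, so R1C2 = 7.
R2C2 = 16 − 7 = 9 completes the 16 down.
Given what's placed, R2C3 must be 7 to fit the 24 across and 8 down.
R1C1 = 3: the only remaining digit allowed by both the 11 across and the 11 down.
R1C3 = 11 − 10 = 1 completes the 11 across.
R2C1 = 24 − 16 = 8 completes the 24 across.

3 7 1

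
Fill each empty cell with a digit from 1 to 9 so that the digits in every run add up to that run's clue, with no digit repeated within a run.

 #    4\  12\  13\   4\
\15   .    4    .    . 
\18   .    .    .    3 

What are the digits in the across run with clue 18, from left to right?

4 in 2 cells must be {1,3}.
R1C4 = 4 − 3 = 1 completes the 4 down.
Given what's placed, R2C1 must be 1 to fit the 18 across and 4 down.
R2C2 = 12 − 4 = 8 completes the 12 down.
R2C3 = 18 − 12 = 6 completes the 18 across.
R1C1 = 4 − 1 = 3 completes the 4 down.
R1C3 = 15 − 8 = 7 completes the 15 across.

1 8 6 3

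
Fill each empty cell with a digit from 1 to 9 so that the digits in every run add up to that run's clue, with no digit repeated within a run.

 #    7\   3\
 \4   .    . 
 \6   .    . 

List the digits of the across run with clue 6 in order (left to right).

4 in 2 cells must be {1,3}; 3 in 2 cells must be {1,2}.
The 4 across and the 3 down share only 1, so R1C2 = 1.
R2C2 = 3 − 1 = 2 completes the 3 down.
R1C1 = 4 − 1 = 3 completes the 4 across.
R2C1 = 6 − 2 = 4 completes the 6 across.

4, 2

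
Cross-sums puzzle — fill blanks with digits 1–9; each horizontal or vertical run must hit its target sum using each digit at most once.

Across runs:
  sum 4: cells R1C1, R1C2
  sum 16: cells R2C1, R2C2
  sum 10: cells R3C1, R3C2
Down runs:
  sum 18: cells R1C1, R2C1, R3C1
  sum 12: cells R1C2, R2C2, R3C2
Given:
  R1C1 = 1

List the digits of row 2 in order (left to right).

4 in 2 cells must be {1,3}; 16 in 2 cells must be {7,9}.
R1C2 = 4 − 1 = 3 completes the 4 across.
Given what's placed, R2C1 must be 9 to fit the 16 across and 18 down.
R2C2 = 16 − 9 = 7 completes the 16 across.
R3C1 = 18 − 10 = 8 completes the 18 down.
R3C2 = 10 − 8 = 2 completes the 10 across.

9, 7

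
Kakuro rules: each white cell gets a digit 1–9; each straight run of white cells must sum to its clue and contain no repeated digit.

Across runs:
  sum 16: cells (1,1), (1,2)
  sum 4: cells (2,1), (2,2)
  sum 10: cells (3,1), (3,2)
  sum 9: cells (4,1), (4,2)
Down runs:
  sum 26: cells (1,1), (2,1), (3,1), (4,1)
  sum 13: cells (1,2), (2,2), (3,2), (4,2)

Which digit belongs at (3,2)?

2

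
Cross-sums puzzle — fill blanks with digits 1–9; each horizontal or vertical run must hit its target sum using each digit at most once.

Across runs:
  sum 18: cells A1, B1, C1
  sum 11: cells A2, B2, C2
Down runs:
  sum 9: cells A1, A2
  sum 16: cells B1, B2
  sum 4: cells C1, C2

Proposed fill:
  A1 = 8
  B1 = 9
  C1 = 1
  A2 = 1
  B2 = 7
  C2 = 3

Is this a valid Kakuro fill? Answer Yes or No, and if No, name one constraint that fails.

Yes

Across: 8+9+1=18; 1+7+3=11. Down: 8+1=9; 9+7=16; 1+3=4. No digit repeats within any run.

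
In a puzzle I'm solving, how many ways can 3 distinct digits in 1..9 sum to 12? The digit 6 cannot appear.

3 distinct digits from 1–9 sum between 6 and 24.
Dropping sets that contain 6.
Enumerating: {1,2,9}, {1,3,8}, {1,4,7}, {2,3,7}, {3,4,5}.

5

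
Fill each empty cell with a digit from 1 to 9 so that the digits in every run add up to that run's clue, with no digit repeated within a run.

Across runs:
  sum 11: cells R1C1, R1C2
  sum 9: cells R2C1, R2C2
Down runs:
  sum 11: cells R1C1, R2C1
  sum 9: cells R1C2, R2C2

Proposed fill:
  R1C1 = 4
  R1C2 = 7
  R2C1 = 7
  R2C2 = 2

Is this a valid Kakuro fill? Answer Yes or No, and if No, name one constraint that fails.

Across: 4+7=11; 7+2=9. Down: 4+7=11; 7+2=9. No digit repeats within any run.

Yes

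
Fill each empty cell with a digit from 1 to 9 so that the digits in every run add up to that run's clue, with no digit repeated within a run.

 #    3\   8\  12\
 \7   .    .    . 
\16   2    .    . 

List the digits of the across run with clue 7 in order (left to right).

7 in 3 cells must be {1,2,4}; 3 in 2 cells must be {1,2}.
R1C1 = 3 − 2 = 1 completes the 3 down.
R1C2 = 2: the only remaining digit allowed by both the 7 across and the 8 down.
R1C3 = 7 − 3 = 4 completes the 7 across.
R2C2 = 8 − 2 = 6 completes the 8 down.
R2C3 = 16 − 8 = 8 completes the 16 across.

1, 2, 4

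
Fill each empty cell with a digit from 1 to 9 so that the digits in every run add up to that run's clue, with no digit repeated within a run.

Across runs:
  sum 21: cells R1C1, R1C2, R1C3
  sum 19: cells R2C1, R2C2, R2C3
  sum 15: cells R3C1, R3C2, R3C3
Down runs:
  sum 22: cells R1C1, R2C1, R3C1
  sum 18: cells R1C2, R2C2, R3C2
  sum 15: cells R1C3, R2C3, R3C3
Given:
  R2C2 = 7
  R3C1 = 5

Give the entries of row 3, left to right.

5 2 8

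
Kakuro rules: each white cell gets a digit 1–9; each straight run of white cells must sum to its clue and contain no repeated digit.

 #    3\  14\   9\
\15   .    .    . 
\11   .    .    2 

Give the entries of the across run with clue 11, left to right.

1 8 2

3 in 2 cells must be {1,2}.
R1C3 = 9 − 2 = 7 completes the 9 down.
R2C1 = 1: the only remaining digit allowed by both the 11 across and the 3 down.
R2C2 = 11 − 3 = 8 completes the 11 across.
R1C1 = 3 − 1 = 2 completes the 3 down.
R1C2 = 15 − 9 = 6 completes the 15 across.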